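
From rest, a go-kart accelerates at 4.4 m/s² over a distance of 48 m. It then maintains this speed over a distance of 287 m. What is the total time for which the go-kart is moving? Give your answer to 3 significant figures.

18.6 s

Phase 1 (accelerating): v₀ = 0 m/s, a = 4.4 m/s².
v² = v₀² + 2aΔx = 0² + 2·4.4·48 = 422 → v = 20.6 m/s
t = (v − v₀)/a = (20.6 − 0)/4.4 = 4.67 s

Phase 2 (constant speed): v₀ = 20.6 m/s, a = 0 m/s².
Constant speed: t = d/v = 287/20.6 = 14.0 s
Total time = 4.67 + 14.0 = 18.6 s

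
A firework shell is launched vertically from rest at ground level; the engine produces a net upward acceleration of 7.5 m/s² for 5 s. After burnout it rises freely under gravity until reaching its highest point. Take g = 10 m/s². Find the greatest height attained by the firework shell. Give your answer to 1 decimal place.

164.1 m

Phase 1 (powered ascent): v₀ = 0 m/s, a = 7.5 m/s².
v = v₀ + at = 0 + (7.5)(5) = 37.5 m/s
Δx = v₀t + ½at² = 0·5 + 0.5·7.5·5² = 93.8 m

Phase 2 (coasting upward): v₀ = 37.5 m/s, a = -10 m/s².
v = v₀ + at → t = (0 − 37.5) / -10 = 3.75 s
v² = v₀² + 2aΔx → Δx = (0² − 37.5²)/(2·-10) = 70.3 m
Maximum height = 93.8 + 70.3 = 164 m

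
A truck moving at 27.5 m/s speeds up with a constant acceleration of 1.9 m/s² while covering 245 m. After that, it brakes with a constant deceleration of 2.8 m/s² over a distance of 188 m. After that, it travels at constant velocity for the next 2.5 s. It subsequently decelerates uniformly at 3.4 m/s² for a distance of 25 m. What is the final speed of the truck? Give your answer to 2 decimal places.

21.55 m/s

Phase 1 (accelerating): v₀ = 27.5 m/s, a = 1.9 m/s².
v² = v₀² + 2aΔx = 27.5² + 2·1.9·245 = 1690 → v = 41.1 m/s
t = (v − v₀)/a = (41.1 − 27.5)/1.9 = 7.15 s

Phase 2 (decelerating): v₀ = 41.1 m/s, a = -2.8 m/s².
v² = v₀² + 2aΔx = 41.1² + 2·-2.8·188 = 634 → v = 25.2 m/s
t = (v − v₀)/a = (25.2 − 41.1)/-2.8 = 5.67 s

Phase 3 (constant speed): v₀ = 25.2 m/s, a = 0 m/s².
v = v₀ + at = 25.2 + (0)(2.5) = 25.2 m/s
Δx = v₀t + ½at² = 25.2·2.5 + 0.5·0·2.5² = 63.0 m

Phase 4 (decelerating): v₀ = 25.2 m/s, a = -3.4 m/s².
v² = v₀² + 2aΔx = 25.2² + 2·-3.4·25 = 464 → v = 21.6 m/s
t = (v − v₀)/a = (21.6 − 25.2)/-3.4 = 1.07 s
Final speed = 21.6 m/s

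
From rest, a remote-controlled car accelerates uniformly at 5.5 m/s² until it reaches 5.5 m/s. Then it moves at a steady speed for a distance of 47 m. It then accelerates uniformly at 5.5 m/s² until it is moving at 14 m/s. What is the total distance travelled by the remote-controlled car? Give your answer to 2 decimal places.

Phase 1 (accelerating): v₀ = 0 m/s, a = 5.5 m/s².
v = v₀ + at → t = (5.5 − 0) / 5.5 = 1.00 s
v² = v₀² + 2aΔx → Δx = (5.5² − 0²)/(2·5.5) = 2.75 m

Phase 2 (constant speed): v₀ = 5.50 m/s, a = 0 m/s².
Constant speed: t = d/v = 47/5.50 = 8.55 s

Phase 3 (accelerating): v₀ = 5.50 m/s, a = 5.5 m/s².
v = v₀ + at → t = (14 − 5.50) / 5.5 = 1.55 s
v² = v₀² + 2aΔx → Δx = (14² − 5.50²)/(2·5.5) = 15.1 m
Total distance = 2.75 + 47.0 + 15.1 = 64.8 m

64.82 m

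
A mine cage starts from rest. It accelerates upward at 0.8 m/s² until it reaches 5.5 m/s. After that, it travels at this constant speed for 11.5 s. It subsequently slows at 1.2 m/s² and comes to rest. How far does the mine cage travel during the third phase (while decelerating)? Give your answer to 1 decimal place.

Phase 1 (accelerating): v₀ = 0 m/s, a = 0.8 m/s².
v = v₀ + at → t = (5.5 − 0) / 0.8 = 6.88 s
v² = v₀² + 2aΔx → Δx = (5.5² − 0²)/(2·0.8) = 18.9 m

Phase 2 (constant speed): v₀ = 5.50 m/s, a = 0 m/s².
v = v₀ + at = 5.50 + (0)(11.5) = 5.50 m/s
Δx = v₀t + ½at² = 5.50·11.5 + 0.5·0·11.5² = 63.2 m

Phase 3 (decelerating): v₀ = 5.50 m/s, a = -1.2 m/s².
v = v₀ + at → t = (0 − 5.50) / -1.2 = 4.58 s
v² = v₀² + 2aΔx → Δx = (0² − 5.50²)/(2·-1.2) = 12.6 m
Distance in phase 3 = 12.6 m

12.6 m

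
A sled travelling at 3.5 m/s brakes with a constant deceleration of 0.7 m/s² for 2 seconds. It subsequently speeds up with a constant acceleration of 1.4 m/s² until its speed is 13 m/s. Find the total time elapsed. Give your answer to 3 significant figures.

Phase 1 (decelerating): v₀ = 3.50 m/s, a = -0.7 m/s².
v = v₀ + at = 3.50 + (-0.7)(2) = 2.10 m/s
Δx = v₀t + ½at² = 3.50·2 + 0.5·-0.7·2² = 5.60 m

Phase 2 (accelerating): v₀ = 2.10 m/s, a = 1.4 m/s².
v = v₀ + at → t = (13 − 2.10) / 1.4 = 7.79 s
v² = v₀² + 2aΔx → Δx = (13² − 2.10²)/(2·1.4) = 58.8 m
Total time = 2.00 + 7.79 = 9.79 s

9.79 s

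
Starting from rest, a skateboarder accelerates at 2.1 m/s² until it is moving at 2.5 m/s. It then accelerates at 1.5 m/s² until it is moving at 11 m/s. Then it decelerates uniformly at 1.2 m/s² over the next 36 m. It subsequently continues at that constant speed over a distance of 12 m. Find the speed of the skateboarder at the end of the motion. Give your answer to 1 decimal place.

5.9 m/s

Phase 1 (accelerating): v₀ = 0 m/s, a = 2.1 m/s².
v = v₀ + at → t = (2.5 − 0) / 2.1 = 1.19 s
v² = v₀² + 2aΔx → Δx = (2.5² − 0²)/(2·2.1) = 1.49 m

Phase 2 (accelerating): v₀ = 2.50 m/s, a = 1.5 m/s².
v = v₀ + at → t = (11 − 2.50) / 1.5 = 5.67 s
v² = v₀² + 2aΔx → Δx = (11² − 2.50²)/(2·1.5) = 38.2 m

Phase 3 (decelerating): v₀ = 11.0 m/s, a = -1.2 m/s².
v² = v₀² + 2aΔx = 11.0² + 2·-1.2·36 = 34.6 → v = 5.88 m/s
t = (v − v₀)/a = (5.88 − 11.0)/-1.2 = 4.26 s

Phase 4 (constant speed): v₀ = 5.88 m/s, a = 0 m/s².
Constant speed: t = d/v = 12/5.88 = 2.04 s
Final speed = 5.88 m/s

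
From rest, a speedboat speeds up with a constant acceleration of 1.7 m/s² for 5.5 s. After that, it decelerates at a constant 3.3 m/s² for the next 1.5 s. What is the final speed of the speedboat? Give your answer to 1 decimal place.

4.4 m/s

Phase 1 (accelerating): v₀ = 0 m/s, a = 1.7 m/s².
v = v₀ + at = 0 + (1.7)(5.5) = 9.35 m/s
Δx = v₀t + ½at² = 0·5.5 + 0.5·1.7·5.5² = 25.7 m

Phase 2 (decelerating): v₀ = 9.35 m/s, a = -3.3 m/s².
v = v₀ + at = 9.35 + (-3.3)(1.5) = 4.40 m/s
Δx = v₀t + ½at² = 9.35·1.5 + 0.5·-3.3·1.5² = 10.3 m
Final speed = 4.40 m/s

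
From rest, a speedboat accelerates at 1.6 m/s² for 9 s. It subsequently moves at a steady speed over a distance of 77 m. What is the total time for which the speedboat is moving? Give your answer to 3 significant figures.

Phase 1 (accelerating): v₀ = 0 m/s, a = 1.6 m/s².
v = v₀ + at = 0 + (1.6)(9) = 14.4 m/s
Δx = v₀t + ½at² = 0·9 + 0.5·1.6·9² = 64.8 m

Phase 2 (constant speed): v₀ = 14.4 m/s, a = 0 m/s².
Constant speed: t = d/v = 77/14.4 = 5.35 s
Total time = 9.00 + 5.35 = 14.3 s

14.3 s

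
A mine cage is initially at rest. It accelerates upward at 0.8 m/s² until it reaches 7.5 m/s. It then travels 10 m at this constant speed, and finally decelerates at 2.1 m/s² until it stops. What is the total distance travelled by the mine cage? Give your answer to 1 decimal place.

Phase 1 (accelerating): v₀ = 0 m/s, a = 0.8 m/s².
v = v₀ + at → t = (7.5 − 0) / 0.8 = 9.38 s
v² = v₀² + 2aΔx → Δx = (7.5² − 0²)/(2·0.8) = 35.2 m

Phase 2 (constant speed): v₀ = 7.50 m/s, a = 0 m/s².
Constant speed: t = d/v = 10/7.50 = 1.33 s

Phase 3 (decelerating): v₀ = 7.50 m/s, a = -2.1 m/s².
v = v₀ + at → t = (0 − 7.50) / -2.1 = 3.57 s
v² = v₀² + 2aΔx → Δx = (0² − 7.50²)/(2·-2.1) = 13.4 m
Total distance = 35.2 + 10.0 + 13.4 = 58.5 m

58.5 m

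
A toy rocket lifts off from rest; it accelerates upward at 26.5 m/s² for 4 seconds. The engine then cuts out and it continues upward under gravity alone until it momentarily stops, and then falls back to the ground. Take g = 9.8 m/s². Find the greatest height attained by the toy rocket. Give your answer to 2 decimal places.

785.27 m

Phase 1 (powered ascent): v₀ = 0 m/s, a = 26.5 m/s².
v = v₀ + at = 0 + (26.5)(4) = 106 m/s
Δx = v₀t + ½at² = 0·4 + 0.5·26.5·4² = 212 m

Phase 2 (coasting upward): v₀ = 106 m/s, a = -9.8 m/s².
v = v₀ + at → t = (0 − 106) / -9.8 = 10.8 s
v² = v₀² + 2aΔx → Δx = (0² − 106²)/(2·-9.8) = 573 m
Maximum height = 212 + 573 = 785 m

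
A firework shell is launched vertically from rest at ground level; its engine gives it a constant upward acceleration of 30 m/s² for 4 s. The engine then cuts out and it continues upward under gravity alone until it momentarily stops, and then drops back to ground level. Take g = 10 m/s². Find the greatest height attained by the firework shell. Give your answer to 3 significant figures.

960 m

Phase 1 (powered ascent): v₀ = 0 m/s, a = 30 m/s².
v = v₀ + at = 0 + (30)(4) = 120 m/s
Δx = v₀t + ½at² = 0·4 + 0.5·30·4² = 240 m

Phase 2 (coasting upward): v₀ = 120 m/s, a = -10 m/s².
v = v₀ + at → t = (0 − 120) / -10 = 12.0 s
v² = v₀² + 2aΔx → Δx = (0² − 120²)/(2·-10) = 720 m
Maximum height = 240 + 720 = 960 m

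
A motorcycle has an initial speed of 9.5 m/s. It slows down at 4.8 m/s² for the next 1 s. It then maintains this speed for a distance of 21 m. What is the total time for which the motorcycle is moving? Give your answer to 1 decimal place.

5.5 s

Phase 1 (decelerating): v₀ = 9.50 m/s, a = -4.8 m/s².
v = v₀ + at = 9.50 + (-4.8)(1) = 4.70 m/s
Δx = v₀t + ½at² = 9.50·1 + 0.5·-4.8·1² = 7.10 m

Phase 2 (constant speed): v₀ = 4.70 m/s, a = 0 m/s².
Constant speed: t = d/v = 21/4.70 = 4.47 s
Total time = 1.00 + 4.47 = 5.47 s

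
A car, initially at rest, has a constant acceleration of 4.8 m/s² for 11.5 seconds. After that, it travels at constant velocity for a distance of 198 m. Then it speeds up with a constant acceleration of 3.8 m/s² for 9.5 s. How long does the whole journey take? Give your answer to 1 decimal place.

24.6 s

Phase 1 (accelerating): v₀ = 0 m/s, a = 4.8 m/s².
v = v₀ + at = 0 + (4.8)(11.5) = 55.2 m/s
Δx = v₀t + ½at² = 0·11.5 + 0.5·4.8·11.5² = 317 m

Phase 2 (constant speed): v₀ = 55.2 m/s, a = 0 m/s².
Constant speed: t = d/v = 198/55.2 = 3.59 s

Phase 3 (accelerating): v₀ = 55.2 m/s, a = 3.8 m/s².
v = v₀ + at = 55.2 + (3.8)(9.5) = 91.3 m/s
Δx = v₀t + ½at² = 55.2·9.5 + 0.5·3.8·9.5² = 696 m
Total time = 11.5 + 3.59 + 9.50 = 24.6 s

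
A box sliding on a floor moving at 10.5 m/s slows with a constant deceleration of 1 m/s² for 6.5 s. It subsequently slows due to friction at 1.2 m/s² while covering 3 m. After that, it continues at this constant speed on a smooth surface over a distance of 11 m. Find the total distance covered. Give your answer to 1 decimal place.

61.1 m

Phase 1 (decelerating): v₀ = 10.5 m/s, a = -1 m/s².
v = v₀ + at = 10.5 + (-1)(6.5) = 4.00 m/s
Δx = v₀t + ½at² = 10.5·6.5 + 0.5·-1·6.5² = 47.1 m

Phase 2 (decelerating): v₀ = 4.00 m/s, a = -1.2 m/s².
v² = v₀² + 2aΔx = 4.00² + 2·-1.2·3 = 8.80 → v = 2.97 m/s
t = (v − v₀)/a = (2.97 − 4.00)/-1.2 = 0.861 s

Phase 3 (constant speed): v₀ = 2.97 m/s, a = 0 m/s².
Constant speed: t = d/v = 11/2.97 = 3.71 s
Total distance = 47.1 + 3.00 + 11.0 = 61.1 m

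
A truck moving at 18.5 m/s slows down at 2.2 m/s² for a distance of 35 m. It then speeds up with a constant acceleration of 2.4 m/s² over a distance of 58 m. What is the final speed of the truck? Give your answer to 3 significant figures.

Phase 1 (decelerating): v₀ = 18.5 m/s, a = -2.2 m/s².
v² = v₀² + 2aΔx = 18.5² + 2·-2.2·35 = 188 → v = 13.7 m/s
t = (v − v₀)/a = (13.7 − 18.5)/-2.2 = 2.17 s

Phase 2 (accelerating): v₀ = 13.7 m/s, a = 2.4 m/s².
v² = v₀² + 2aΔx = 13.7² + 2·2.4·58 = 467 → v = 21.6 m/s
t = (v − v₀)/a = (21.6 − 13.7)/2.4 = 3.28 s
Final speed = 21.6 m/s

21.6 m/s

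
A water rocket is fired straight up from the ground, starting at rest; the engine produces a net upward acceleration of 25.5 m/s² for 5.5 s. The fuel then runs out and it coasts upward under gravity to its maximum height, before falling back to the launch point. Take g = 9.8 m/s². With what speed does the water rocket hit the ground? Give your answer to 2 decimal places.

165.01 m/s

Phase 1 (powered ascent): v₀ = 0 m/s, a = 25.5 m/s².
v = v₀ + at = 0 + (25.5)(5.5) = 140 m/s
Δx = v₀t + ½at² = 0·5.5 + 0.5·25.5·5.5² = 386 m

Phase 2 (coasting upward): v₀ = 140 m/s, a = -9.8 m/s².
v = v₀ + at → t = (0 − 140) / -9.8 = 14.3 s
v² = v₀² + 2aΔx → Δx = (0² − 140²)/(2·-9.8) = 1000 m

Phase 3 (free fall): v₀ = 0 m/s, a = -9.8 m/s².
Falls 1390 m from rest: t = √(2·1390/9.8) = 16.8 s; v = g·t = 165 m/s.
Impact speed = 165 m/s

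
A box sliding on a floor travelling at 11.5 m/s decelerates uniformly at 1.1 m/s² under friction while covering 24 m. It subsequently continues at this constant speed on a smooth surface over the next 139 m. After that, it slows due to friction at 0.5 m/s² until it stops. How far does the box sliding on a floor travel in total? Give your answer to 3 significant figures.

242 m

Phase 1 (decelerating): v₀ = 11.5 m/s, a = -1.1 m/s².
v² = v₀² + 2aΔx = 11.5² + 2·-1.1·24 = 79.4 → v = 8.91 m/s
t = (v − v₀)/a = (8.91 − 11.5)/-1.1 = 2.35 s

Phase 2 (constant speed): v₀ = 8.91 m/s, a = 0 m/s².
Constant speed: t = d/v = 139/8.91 = 15.6 s

Phase 3 (decelerating): v₀ = 8.91 m/s, a = -0.5 m/s².
v = v₀ + at → t = (0 − 8.91) / -0.5 = 17.8 s
v² = v₀² + 2aΔx → Δx = (0² − 8.91²)/(2·-0.5) = 79.5 m
Total distance = 24.0 + 139 + 79.5 = 242 m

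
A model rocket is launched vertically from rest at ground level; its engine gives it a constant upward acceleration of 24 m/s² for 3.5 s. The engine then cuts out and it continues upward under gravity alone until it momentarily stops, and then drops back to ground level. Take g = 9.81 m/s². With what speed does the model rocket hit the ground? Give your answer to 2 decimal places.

Phase 1 (powered ascent): v₀ = 0 m/s, a = 24 m/s².
v = v₀ + at = 0 + (24)(3.5) = 84.0 m/s
Δx = v₀t + ½at² = 0·3.5 + 0.5·24·3.5² = 147 m

Phase 2 (coasting upward): v₀ = 84.0 m/s, a = -9.81 m/s².
v = v₀ + at → t = (0 − 84.0) / -9.81 = 8.56 s
v² = v₀² + 2aΔx → Δx = (0² − 84.0²)/(2·-9.81) = 360 m

Phase 3 (free fall): v₀ = 0 m/s, a = -9.81 m/s².
Falls 507 m from rest: t = √(2·507/9.81) = 10.2 s; v = g·t = 99.7 m/s.
Impact speed = 99.7 m/s

99.70 m/s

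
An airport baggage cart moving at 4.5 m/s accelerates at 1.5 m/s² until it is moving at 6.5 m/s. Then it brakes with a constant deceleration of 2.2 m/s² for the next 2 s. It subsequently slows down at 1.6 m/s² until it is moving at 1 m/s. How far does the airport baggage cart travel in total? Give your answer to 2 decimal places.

17.00 m

Phase 1 (accelerating): v₀ = 4.50 m/s, a = 1.5 m/s².
v = v₀ + at → t = (6.5 − 4.50) / 1.5 = 1.33 s
v² = v₀² + 2aΔx → Δx = (6.5² − 4.50²)/(2·1.5) = 7.33 m

Phase 2 (decelerating): v₀ = 6.50 m/s, a = -2.2 m/s².
v = v₀ + at = 6.50 + (-2.2)(2) = 2.10 m/s
Δx = v₀t + ½at² = 6.50·2 + 0.5·-2.2·2² = 8.60 m

Phase 3 (decelerating): v₀ = 2.10 m/s, a = -1.6 m/s².
v = v₀ + at → t = (1 − 2.10) / -1.6 = 0.687 s
v² = v₀² + 2aΔx → Δx = (1² − 2.10²)/(2·-1.6) = 1.07 m
Total distance = 7.33 + 8.60 + 1.07 = 17.0 m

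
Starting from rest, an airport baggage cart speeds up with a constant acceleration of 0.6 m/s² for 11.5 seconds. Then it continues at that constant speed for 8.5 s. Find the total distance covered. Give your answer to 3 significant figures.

98.3 m

Phase 1 (accelerating): v₀ = 0 m/s, a = 0.6 m/s².
v = v₀ + at = 0 + (0.6)(11.5) = 6.90 m/s
Δx = v₀t + ½at² = 0·11.5 + 0.5·0.6·11.5² = 39.7 m

Phase 2 (constant speed): v₀ = 6.90 m/s, a = 0 m/s².
v = v₀ + at = 6.90 + (0)(8.5) = 6.90 m/s
Δx = v₀t + ½at² = 6.90·8.5 + 0.5·0·8.5² = 58.6 m
Total distance = 39.7 + 58.6 = 98.3 m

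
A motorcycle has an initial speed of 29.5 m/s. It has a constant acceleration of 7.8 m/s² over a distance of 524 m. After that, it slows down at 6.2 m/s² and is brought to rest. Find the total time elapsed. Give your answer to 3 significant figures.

Phase 1 (accelerating): v₀ = 29.5 m/s, a = 7.8 m/s².
v² = v₀² + 2aΔx = 29.5² + 2·7.8·524 = 9040 → v = 95.1 m/s
t = (v − v₀)/a = (95.1 − 29.5)/7.8 = 8.41 s

Phase 2 (decelerating): v₀ = 95.1 m/s, a = -6.2 m/s².
v = v₀ + at → t = (0 − 95.1) / -6.2 = 15.3 s
v² = v₀² + 2aΔx → Δx = (0² − 95.1²)/(2·-6.2) = 729 m
Total time = 8.41 + 15.3 = 23.7 s

23.7 s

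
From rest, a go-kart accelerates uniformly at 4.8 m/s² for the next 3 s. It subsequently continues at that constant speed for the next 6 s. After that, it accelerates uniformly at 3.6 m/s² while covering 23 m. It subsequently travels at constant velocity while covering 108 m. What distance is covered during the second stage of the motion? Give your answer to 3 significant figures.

86.4 m

Phase 1 (accelerating): v₀ = 0 m/s, a = 4.8 m/s².
v = v₀ + at = 0 + (4.8)(3) = 14.4 m/s
Δx = v₀t + ½at² = 0·3 + 0.5·4.8·3² = 21.6 m

Phase 2 (constant speed): v₀ = 14.4 m/s, a = 0 m/s².
v = v₀ + at = 14.4 + (0)(6) = 14.4 m/s
Δx = v₀t + ½at² = 14.4·6 + 0.5·0·6² = 86.4 m
Distance in phase 2 = 86.4 m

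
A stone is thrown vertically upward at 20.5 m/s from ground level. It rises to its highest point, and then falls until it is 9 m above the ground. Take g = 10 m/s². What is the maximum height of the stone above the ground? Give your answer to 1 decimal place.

Phase 1 (rising): v₀ = 20.5 m/s, a = -10 m/s².
v = v₀ + at → t = (0 − 20.5) / -10 = 2.05 s
v² = v₀² + 2aΔx → Δx = (0² − 20.5²)/(2·-10) = 21.0 m
Maximum height = 21.0 m

21.0 m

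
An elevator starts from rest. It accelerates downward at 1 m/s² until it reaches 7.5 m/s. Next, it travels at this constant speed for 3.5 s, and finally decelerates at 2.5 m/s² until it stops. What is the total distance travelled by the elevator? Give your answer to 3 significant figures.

Phase 1 (accelerating): v₀ = 0 m/s, a = 1 m/s².
v = v₀ + at → t = (7.5 − 0) / 1 = 7.50 s
v² = v₀² + 2aΔx → Δx = (7.5² − 0²)/(2·1) = 28.1 m

Phase 2 (constant speed): v₀ = 7.50 m/s, a = 0 m/s².
v = v₀ + at = 7.50 + (0)(3.5) = 7.50 m/s
Δx = v₀t + ½at² = 7.50·3.5 + 0.5·0·3.5² = 26.2 m

Phase 3 (decelerating): v₀ = 7.50 m/s, a = -2.5 m/s².
v = v₀ + at → t = (0 − 7.50) / -2.5 = 3.00 s
v² = v₀² + 2aΔx → Δx = (0² − 7.50²)/(2·-2.5) = 11.2 m
Total distance = 28.1 + 26.2 + 11.2 = 65.6 m

65.6 m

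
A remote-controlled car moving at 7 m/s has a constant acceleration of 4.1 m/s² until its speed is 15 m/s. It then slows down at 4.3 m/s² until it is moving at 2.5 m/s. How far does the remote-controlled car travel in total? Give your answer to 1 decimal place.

46.9 m

Phase 1 (accelerating): v₀ = 7.00 m/s, a = 4.1 m/s².
v = v₀ + at → t = (15 − 7.00) / 4.1 = 1.95 s
v² = v₀² + 2aΔx → Δx = (15² − 7.00²)/(2·4.1) = 21.5 m

Phase 2 (decelerating): v₀ = 15.0 m/s, a = -4.3 m/s².
v = v₀ + at → t = (2.5 − 15.0) / -4.3 = 2.91 s
v² = v₀² + 2aΔx → Δx = (2.5² − 15.0²)/(2·-4.3) = 25.4 m
Total distance = 21.5 + 25.4 = 46.9 m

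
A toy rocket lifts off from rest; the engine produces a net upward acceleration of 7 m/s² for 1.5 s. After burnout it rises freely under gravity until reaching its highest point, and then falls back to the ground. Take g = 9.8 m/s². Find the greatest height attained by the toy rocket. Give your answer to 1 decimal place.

Phase 1 (powered ascent): v₀ = 0 m/s, a = 7 m/s².
v = v₀ + at = 0 + (7)(1.5) = 10.5 m/s
Δx = v₀t + ½at² = 0·1.5 + 0.5·7·1.5² = 7.88 m

Phase 2 (coasting upward): v₀ = 10.5 m/s, a = -9.8 m/s².
v = v₀ + at → t = (0 − 10.5) / -9.8 = 1.07 s
v² = v₀² + 2aΔx → Δx = (0² − 10.5²)/(2·-9.8) = 5.62 m
Maximum height = 7.88 + 5.62 = 13.5 m

13.5 m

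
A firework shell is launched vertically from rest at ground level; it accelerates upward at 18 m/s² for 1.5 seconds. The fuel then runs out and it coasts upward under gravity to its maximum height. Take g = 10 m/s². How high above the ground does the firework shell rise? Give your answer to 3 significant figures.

Phase 1 (powered ascent): v₀ = 0 m/s, a = 18 m/s².
v = v₀ + at = 0 + (18)(1.5) = 27.0 m/s
Δx = v₀t + ½at² = 0·1.5 + 0.5·18·1.5² = 20.2 m

Phase 2 (coasting upward): v₀ = 27.0 m/s, a = -10 m/s².
v = v₀ + at → t = (0 − 27.0) / -10 = 2.70 s
v² = v₀² + 2aΔx → Δx = (0² − 27.0²)/(2·-10) = 36.5 m
Maximum height = 20.2 + 36.5 = 56.7 m

56.7 m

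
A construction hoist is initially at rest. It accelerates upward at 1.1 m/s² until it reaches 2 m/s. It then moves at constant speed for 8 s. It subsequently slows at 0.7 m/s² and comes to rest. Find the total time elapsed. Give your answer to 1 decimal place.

Phase 1 (accelerating): v₀ = 0 m/s, a = 1.1 m/s².
v = v₀ + at → t = (2 − 0) / 1.1 = 1.82 s
v² = v₀² + 2aΔx → Δx = (2² − 0²)/(2·1.1) = 1.82 m

Phase 2 (constant speed): v₀ = 2.00 m/s, a = 0 m/s².
v = v₀ + at = 2.00 + (0)(8) = 2.00 m/s
Δx = v₀t + ½at² = 2.00·8 + 0.5·0·8² = 16.0 m

Phase 3 (decelerating): v₀ = 2.00 m/s, a = -0.7 m/s².
v = v₀ + at → t = (0 − 2.00) / -0.7 = 2.86 s
v² = v₀² + 2aΔx → Δx = (0² − 2.00²)/(2·-0.7) = 2.86 m
Total time = 1.82 + 8.00 + 2.86 = 12.7 s

12.7 s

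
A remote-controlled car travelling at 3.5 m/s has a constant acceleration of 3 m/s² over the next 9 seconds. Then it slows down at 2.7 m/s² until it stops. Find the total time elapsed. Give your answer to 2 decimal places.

20.30 s

Phase 1 (accelerating): v₀ = 3.50 m/s, a = 3 m/s².
v = v₀ + at = 3.50 + (3)(9) = 30.5 m/s
Δx = v₀t + ½at² = 3.50·9 + 0.5·3·9² = 153 m

Phase 2 (decelerating): v₀ = 30.5 m/s, a = -2.7 m/s².
v = v₀ + at → t = (0 − 30.5) / -2.7 = 11.3 s
v² = v₀² + 2aΔx → Δx = (0² − 30.5²)/(2·-2.7) = 172 m
Total time = 9.00 + 11.3 = 20.3 s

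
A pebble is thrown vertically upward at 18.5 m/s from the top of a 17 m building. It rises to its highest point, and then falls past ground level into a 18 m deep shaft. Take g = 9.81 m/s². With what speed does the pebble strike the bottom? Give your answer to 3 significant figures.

32.1 m/s

Phase 1 (rising): v₀ = 18.5 m/s, a = -9.81 m/s².
v = v₀ + at → t = (0 − 18.5) / -9.81 = 1.89 s
v² = v₀² + 2aΔx → Δx = (0² − 18.5²)/(2·-9.81) = 17.4 m

Phase 2 (falling): v₀ = 0 m/s, a = -9.81 m/s².
Falls 52.4 m from rest: t = √(2·52.4/9.81) = 3.27 s; v = g·t = 32.1 m/s.
Final speed = 32.1 m/s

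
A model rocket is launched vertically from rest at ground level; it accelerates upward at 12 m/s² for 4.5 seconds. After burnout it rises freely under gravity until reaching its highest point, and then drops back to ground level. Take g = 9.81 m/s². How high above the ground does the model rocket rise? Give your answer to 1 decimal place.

270.1 m

Phase 1 (powered ascent): v₀ = 0 m/s, a = 12 m/s².
v = v₀ + at = 0 + (12)(4.5) = 54.0 m/s
Δx = v₀t + ½at² = 0·4.5 + 0.5·12·4.5² = 122 m

Phase 2 (coasting upward): v₀ = 54.0 m/s, a = -9.81 m/s².
v = v₀ + at → t = (0 − 54.0) / -9.81 = 5.50 s
v² = v₀² + 2aΔx → Δx = (0² − 54.0²)/(2·-9.81) = 149 m
Maximum height = 122 + 149 = 270 m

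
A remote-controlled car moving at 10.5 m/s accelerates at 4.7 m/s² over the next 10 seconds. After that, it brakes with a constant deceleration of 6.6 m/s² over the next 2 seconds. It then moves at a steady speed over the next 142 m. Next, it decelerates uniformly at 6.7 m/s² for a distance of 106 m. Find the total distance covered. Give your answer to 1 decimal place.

Phase 1 (accelerating): v₀ = 10.5 m/s, a = 4.7 m/s².
v = v₀ + at = 10.5 + (4.7)(10) = 57.5 m/s
Δx = v₀t + ½at² = 10.5·10 + 0.5·4.7·10² = 340 m

Phase 2 (decelerating): v₀ = 57.5 m/s, a = -6.6 m/s².
v = v₀ + at = 57.5 + (-6.6)(2) = 44.3 m/s
Δx = v₀t + ½at² = 57.5·2 + 0.5·-6.6·2² = 102 m

Phase 3 (constant speed): v₀ = 44.3 m/s, a = 0 m/s².
Constant speed: t = d/v = 142/44.3 = 3.21 s

Phase 4 (decelerating): v₀ = 44.3 m/s, a = -6.7 m/s².
v² = v₀² + 2aΔx = 44.3² + 2·-6.7·106 = 542 → v = 23.3 m/s
t = (v − v₀)/a = (23.3 − 44.3)/-6.7 = 3.14 s
Total distance = 340 + 102 + 142 + 106 = 690 m

689.8 m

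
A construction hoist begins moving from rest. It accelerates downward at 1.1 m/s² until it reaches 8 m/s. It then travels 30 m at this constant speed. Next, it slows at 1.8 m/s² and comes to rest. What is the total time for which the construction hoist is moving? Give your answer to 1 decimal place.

15.5 s

Phase 1 (accelerating): v₀ = 0 m/s, a = 1.1 m/s².
v = v₀ + at → t = (8 − 0) / 1.1 = 7.27 s
v² = v₀² + 2aΔx → Δx = (8² − 0²)/(2·1.1) = 29.1 m

Phase 2 (constant speed): v₀ = 8.00 m/s, a = 0 m/s².
Constant speed: t = d/v = 30/8.00 = 3.75 s

Phase 3 (decelerating): v₀ = 8.00 m/s, a = -1.8 m/s².
v = v₀ + at → t = (0 − 8.00) / -1.8 = 4.44 s
v² = v₀² + 2aΔx → Δx = (0² − 8.00²)/(2·-1.8) = 17.8 m
Total time = 7.27 + 3.75 + 4.44 = 15.5 s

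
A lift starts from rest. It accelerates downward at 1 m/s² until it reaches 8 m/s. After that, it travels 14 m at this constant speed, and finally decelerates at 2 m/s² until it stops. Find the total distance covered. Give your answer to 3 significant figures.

62.0 m

Phase 1 (accelerating): v₀ = 0 m/s, a = 1 m/s².
v = v₀ + at → t = (8 − 0) / 1 = 8.00 s
v² = v₀² + 2aΔx → Δx = (8² − 0²)/(2·1) = 32.0 m

Phase 2 (constant speed): v₀ = 8.00 m/s, a = 0 m/s².
Constant speed: t = d/v = 14/8.00 = 1.75 s

Phase 3 (decelerating): v₀ = 8.00 m/s, a = -2 m/s².
v = v₀ + at → t = (0 − 8.00) / -2 = 4.00 s
v² = v₀² + 2aΔx → Δx = (0² − 8.00²)/(2·-2) = 16.0 m
Total distance = 32.0 + 14.0 + 16.0 = 62.0 m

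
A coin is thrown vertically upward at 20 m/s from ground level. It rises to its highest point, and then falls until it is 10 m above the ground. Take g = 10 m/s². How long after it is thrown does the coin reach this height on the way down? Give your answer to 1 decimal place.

3.4 s

Phase 1 (rising): v₀ = 20.0 m/s, a = -10 m/s².
v = v₀ + at → t = (0 − 20.0) / -10 = 2.00 s
v² = v₀² + 2aΔx → Δx = (0² − 20.0²)/(2·-10) = 20.0 m

Phase 2 (falling): v₀ = 0 m/s, a = -10 m/s².
Falls 10.0 m from rest: t = √(2·10.0/10) = 1.41 s; v = g·t = 14.1 m/s.
Total time = 2.00 + 1.41 = 3.41 s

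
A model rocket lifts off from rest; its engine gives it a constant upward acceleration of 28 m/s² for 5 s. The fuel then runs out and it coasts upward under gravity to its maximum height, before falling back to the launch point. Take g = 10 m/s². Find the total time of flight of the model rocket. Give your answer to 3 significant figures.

35.3 s

Phase 1 (powered ascent): v₀ = 0 m/s, a = 28 m/s².
v = v₀ + at = 0 + (28)(5) = 140 m/s
Δx = v₀t + ½at² = 0·5 + 0.5·28·5² = 350 m

Phase 2 (coasting upward): v₀ = 140 m/s, a = -10 m/s².
v = v₀ + at → t = (0 − 140) / -10 = 14.0 s
v² = v₀² + 2aΔx → Δx = (0² − 140²)/(2·-10) = 980 m

Phase 3 (free fall): v₀ = 0 m/s, a = -10 m/s².
Falls 1330 m from rest: t = √(2·1330/10) = 16.3 s; v = g·t = 163 m/s.
Total time = 5.00 + 14.0 + 16.3 = 35.3 s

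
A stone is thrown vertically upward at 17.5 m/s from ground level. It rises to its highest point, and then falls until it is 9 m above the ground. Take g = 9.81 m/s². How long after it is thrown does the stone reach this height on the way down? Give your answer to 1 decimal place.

2.9 s

Phase 1 (rising): v₀ = 17.5 m/s, a = -9.81 m/s².
v = v₀ + at → t = (0 − 17.5) / -9.81 = 1.78 s
v² = v₀² + 2aΔx → Δx = (0² − 17.5²)/(2·-9.81) = 15.6 m

Phase 2 (falling): v₀ = 0 m/s, a = -9.81 m/s².
Falls 6.61 m from rest: t = √(2·6.61/9.81) = 1.16 s; v = g·t = 11.4 m/s.
Total time = 1.78 + 1.16 = 2.94 s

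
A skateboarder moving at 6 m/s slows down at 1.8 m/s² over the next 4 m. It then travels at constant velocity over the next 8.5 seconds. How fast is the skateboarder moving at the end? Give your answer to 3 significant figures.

4.65 m/s

Phase 1 (decelerating): v₀ = 6.00 m/s, a = -1.8 m/s².
v² = v₀² + 2aΔx = 6.00² + 2·-1.8·4 = 21.6 → v = 4.65 m/s
t = (v − v₀)/a = (4.65 − 6.00)/-1.8 = 0.751 s

Phase 2 (constant speed): v₀ = 4.65 m/s, a = 0 m/s².
v = v₀ + at = 4.65 + (0)(8.5) = 4.65 m/s
Δx = v₀t + ½at² = 4.65·8.5 + 0.5·0·8.5² = 39.5 m
Final speed = 4.65 m/s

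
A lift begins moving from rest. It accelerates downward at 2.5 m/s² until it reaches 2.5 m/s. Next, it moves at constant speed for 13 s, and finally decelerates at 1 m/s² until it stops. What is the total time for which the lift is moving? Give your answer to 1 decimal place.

Phase 1 (accelerating): v₀ = 0 m/s, a = 2.5 m/s².
v = v₀ + at → t = (2.5 − 0) / 2.5 = 1.00 s
v² = v₀² + 2aΔx → Δx = (2.5² − 0²)/(2·2.5) = 1.25 m

Phase 2 (constant speed): v₀ = 2.50 m/s, a = 0 m/s².
v = v₀ + at = 2.50 + (0)(13) = 2.50 m/s
Δx = v₀t + ½at² = 2.50·13 + 0.5·0·13² = 32.5 m

Phase 3 (decelerating): v₀ = 2.50 m/s, a = -1 m/s².
v = v₀ + at → t = (0 − 2.50) / -1 = 2.50 s
v² = v₀² + 2aΔx → Δx = (0² − 2.50²)/(2·-1) = 3.12 m
Total time = 1.00 + 13.0 + 2.50 = 16.5 s

16.5 s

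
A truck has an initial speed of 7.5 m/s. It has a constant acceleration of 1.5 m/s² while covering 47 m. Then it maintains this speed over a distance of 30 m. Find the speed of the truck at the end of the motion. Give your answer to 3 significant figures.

Phase 1 (accelerating): v₀ = 7.50 m/s, a = 1.5 m/s².
v² = v₀² + 2aΔx = 7.50² + 2·1.5·47 = 197 → v = 14.0 m/s
t = (v − v₀)/a = (14.0 − 7.50)/1.5 = 4.36 s

Phase 2 (constant speed): v₀ = 14.0 m/s, a = 0 m/s².
Constant speed: t = d/v = 30/14.0 = 2.14 s
Final speed = 14.0 m/s

14.0 m/s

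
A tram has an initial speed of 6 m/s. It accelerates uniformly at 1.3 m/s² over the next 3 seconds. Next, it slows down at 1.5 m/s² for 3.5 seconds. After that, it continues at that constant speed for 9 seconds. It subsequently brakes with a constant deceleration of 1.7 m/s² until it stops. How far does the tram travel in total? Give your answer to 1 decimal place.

97.5 m

Phase 1 (accelerating): v₀ = 6.00 m/s, a = 1.3 m/s².
v = v₀ + at = 6.00 + (1.3)(3) = 9.90 m/s
Δx = v₀t + ½at² = 6.00·3 + 0.5·1.3·3² = 23.9 m

Phase 2 (decelerating): v₀ = 9.90 m/s, a = -1.5 m/s².
v = v₀ + at = 9.90 + (-1.5)(3.5) = 4.65 m/s
Δx = v₀t + ½at² = 9.90·3.5 + 0.5·-1.5·3.5² = 25.5 m

Phase 3 (constant speed): v₀ = 4.65 m/s, a = 0 m/s².
v = v₀ + at = 4.65 + (0)(9) = 4.65 m/s
Δx = v₀t + ½at² = 4.65·9 + 0.5·0·9² = 41.9 m

Phase 4 (decelerating): v₀ = 4.65 m/s, a = -1.7 m/s².
v = v₀ + at → t = (0 − 4.65) / -1.7 = 2.74 s
v² = v₀² + 2aΔx → Δx = (0² − 4.65²)/(2·-1.7) = 6.36 m
Total distance = 23.9 + 25.5 + 41.9 + 6.36 = 97.5 m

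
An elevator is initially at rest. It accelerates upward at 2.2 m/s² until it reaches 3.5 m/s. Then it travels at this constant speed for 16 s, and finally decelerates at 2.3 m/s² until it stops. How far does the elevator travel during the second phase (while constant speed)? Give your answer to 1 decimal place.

56.0 m

Phase 1 (accelerating): v₀ = 0 m/s, a = 2.2 m/s².
v = v₀ + at → t = (3.5 − 0) / 2.2 = 1.59 s
v² = v₀² + 2aΔx → Δx = (3.5² − 0²)/(2·2.2) = 2.78 m

Phase 2 (constant speed): v₀ = 3.50 m/s, a = 0 m/s².
v = v₀ + at = 3.50 + (0)(16) = 3.50 m/s
Δx = v₀t + ½at² = 3.50·16 + 0.5·0·16² = 56.0 m
Distance in phase 2 = 56.0 m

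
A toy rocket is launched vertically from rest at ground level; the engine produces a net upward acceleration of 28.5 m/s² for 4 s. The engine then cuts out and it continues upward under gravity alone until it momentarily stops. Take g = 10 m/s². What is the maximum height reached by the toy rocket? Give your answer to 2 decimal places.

877.80 m

Phase 1 (powered ascent): v₀ = 0 m/s, a = 28.5 m/s².
v = v₀ + at = 0 + (28.5)(4) = 114 m/s
Δx = v₀t + ½at² = 0·4 + 0.5·28.5·4² = 228 m

Phase 2 (coasting upward): v₀ = 114 m/s, a = -10 m/s².
v = v₀ + at → t = (0 − 114) / -10 = 11.4 s
v² = v₀² + 2aΔx → Δx = (0² − 114²)/(2·-10) = 650 m
Maximum height = 228 + 650 = 878 m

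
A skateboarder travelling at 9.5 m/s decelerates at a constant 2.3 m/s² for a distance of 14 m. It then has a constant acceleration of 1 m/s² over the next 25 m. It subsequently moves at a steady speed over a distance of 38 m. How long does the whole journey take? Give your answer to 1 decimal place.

9.9 s

Phase 1 (decelerating): v₀ = 9.50 m/s, a = -2.3 m/s².
v² = v₀² + 2aΔx = 9.50² + 2·-2.3·14 = 25.9 → v = 5.08 m/s
t = (v − v₀)/a = (5.08 − 9.50)/-2.3 = 1.92 s

Phase 2 (accelerating): v₀ = 5.08 m/s, a = 1 m/s².
v² = v₀² + 2aΔx = 5.08² + 2·1·25 = 75.9 → v = 8.71 m/s
t = (v − v₀)/a = (8.71 − 5.08)/1 = 3.62 s

Phase 3 (constant speed): v₀ = 8.71 m/s, a = 0 m/s².
Constant speed: t = d/v = 38/8.71 = 4.36 s
Total time = 1.92 + 3.62 + 4.36 = 9.91 s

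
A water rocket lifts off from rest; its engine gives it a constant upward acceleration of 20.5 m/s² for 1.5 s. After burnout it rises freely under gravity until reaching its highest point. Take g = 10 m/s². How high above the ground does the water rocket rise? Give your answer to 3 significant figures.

70.3 m

Phase 1 (powered ascent): v₀ = 0 m/s, a = 20.5 m/s².
v = v₀ + at = 0 + (20.5)(1.5) = 30.8 m/s
Δx = v₀t + ½at² = 0·1.5 + 0.5·20.5·1.5² = 23.1 m

Phase 2 (coasting upward): v₀ = 30.8 m/s, a = -10 m/s².
v = v₀ + at → t = (0 − 30.8) / -10 = 3.08 s
v² = v₀² + 2aΔx → Δx = (0² − 30.8²)/(2·-10) = 47.3 m
Maximum height = 23.1 + 47.3 = 70.3 m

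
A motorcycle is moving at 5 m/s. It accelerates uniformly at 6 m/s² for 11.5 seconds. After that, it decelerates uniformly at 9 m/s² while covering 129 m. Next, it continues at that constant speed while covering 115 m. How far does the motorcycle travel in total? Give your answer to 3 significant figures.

Phase 1 (accelerating): v₀ = 5.00 m/s, a = 6 m/s².
v = v₀ + at = 5.00 + (6)(11.5) = 74.0 m/s
Δx = v₀t + ½at² = 5.00·11.5 + 0.5·6·11.5² = 454 m

Phase 2 (decelerating): v₀ = 74.0 m/s, a = -9 m/s².
v² = v₀² + 2aΔx = 74.0² + 2·-9·129 = 3150 → v = 56.2 m/s
t = (v − v₀)/a = (56.2 − 74.0)/-9 = 1.98 s

Phase 3 (constant speed): v₀ = 56.2 m/s, a = 0 m/s².
Constant speed: t = d/v = 115/56.2 = 2.05 s
Total distance = 454 + 129 + 115 = 698 m

698 m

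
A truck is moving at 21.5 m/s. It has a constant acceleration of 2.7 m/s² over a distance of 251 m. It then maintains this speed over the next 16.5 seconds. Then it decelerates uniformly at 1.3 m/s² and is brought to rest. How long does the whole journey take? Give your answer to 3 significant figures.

57.1 s

Phase 1 (accelerating): v₀ = 21.5 m/s, a = 2.7 m/s².
v² = v₀² + 2aΔx = 21.5² + 2·2.7·251 = 1820 → v = 42.6 m/s
t = (v − v₀)/a = (42.6 − 21.5)/2.7 = 7.83 s

Phase 2 (constant speed): v₀ = 42.6 m/s, a = 0 m/s².
v = v₀ + at = 42.6 + (0)(16.5) = 42.6 m/s
Δx = v₀t + ½at² = 42.6·16.5 + 0.5·0·16.5² = 703 m

Phase 3 (decelerating): v₀ = 42.6 m/s, a = -1.3 m/s².
v = v₀ + at → t = (0 − 42.6) / -1.3 = 32.8 s
v² = v₀² + 2aΔx → Δx = (0² − 42.6²)/(2·-1.3) = 699 m
Total time = 7.83 + 16.5 + 32.8 = 57.1 s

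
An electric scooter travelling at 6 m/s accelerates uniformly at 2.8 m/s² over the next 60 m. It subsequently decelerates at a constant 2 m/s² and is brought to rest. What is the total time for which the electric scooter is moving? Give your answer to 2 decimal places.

14.39 s

Phase 1 (accelerating): v₀ = 6.00 m/s, a = 2.8 m/s².
v² = v₀² + 2aΔx = 6.00² + 2·2.8·60 = 372 → v = 19.3 m/s
t = (v − v₀)/a = (19.3 − 6.00)/2.8 = 4.75 s

Phase 2 (decelerating): v₀ = 19.3 m/s, a = -2 m/s².
v = v₀ + at → t = (0 − 19.3) / -2 = 9.64 s
v² = v₀² + 2aΔx → Δx = (0² − 19.3²)/(2·-2) = 93.0 m
Total time = 4.75 + 9.64 = 14.4 s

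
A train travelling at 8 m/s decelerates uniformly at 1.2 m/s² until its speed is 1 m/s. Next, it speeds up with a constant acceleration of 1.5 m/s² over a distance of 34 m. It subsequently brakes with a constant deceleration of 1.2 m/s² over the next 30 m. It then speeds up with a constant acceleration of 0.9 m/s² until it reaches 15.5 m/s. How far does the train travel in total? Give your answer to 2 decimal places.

206.50 m

Phase 1 (decelerating): v₀ = 8.00 m/s, a = -1.2 m/s².
v = v₀ + at → t = (1 − 8.00) / -1.2 = 5.83 s
v² = v₀² + 2aΔx → Δx = (1² − 8.00²)/(2·-1.2) = 26.2 m

Phase 2 (accelerating): v₀ = 1.00 m/s, a = 1.5 m/s².
v² = v₀² + 2aΔx = 1.00² + 2·1.5·34 = 103 → v = 10.1 m/s
t = (v − v₀)/a = (10.1 − 1.00)/1.5 = 6.10 s

Phase 3 (decelerating): v₀ = 10.1 m/s, a = -1.2 m/s².
v² = v₀² + 2aΔx = 10.1² + 2·-1.2·30 = 31.0 → v = 5.57 m/s
t = (v − v₀)/a = (5.57 − 10.1)/-1.2 = 3.82 s

Phase 4 (accelerating): v₀ = 5.57 m/s, a = 0.9 m/s².
v = v₀ + at → t = (15.5 − 5.57) / 0.9 = 11.0 s
v² = v₀² + 2aΔx → Δx = (15.5² − 5.57²)/(2·0.9) = 116 m
Total distance = 26.2 + 34.0 + 30.0 + 116 = 206 m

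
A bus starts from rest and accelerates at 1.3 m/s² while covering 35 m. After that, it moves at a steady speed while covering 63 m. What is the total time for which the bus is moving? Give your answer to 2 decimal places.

13.94 s

Phase 1 (accelerating): v₀ = 0 m/s, a = 1.3 m/s².
v² = v₀² + 2aΔx = 0² + 2·1.3·35 = 91.0 → v = 9.54 m/s
t = (v − v₀)/a = (9.54 − 0)/1.3 = 7.34 s

Phase 2 (constant speed): v₀ = 9.54 m/s, a = 0 m/s².
Constant speed: t = d/v = 63/9.54 = 6.60 s
Total time = 7.34 + 6.60 = 13.9 s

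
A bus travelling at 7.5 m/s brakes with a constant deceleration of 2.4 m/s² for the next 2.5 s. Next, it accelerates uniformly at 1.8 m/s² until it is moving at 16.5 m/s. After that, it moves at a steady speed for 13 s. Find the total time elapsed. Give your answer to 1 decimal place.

23.8 s

Phase 1 (decelerating): v₀ = 7.50 m/s, a = -2.4 m/s².
v = v₀ + at = 7.50 + (-2.4)(2.5) = 1.50 m/s
Δx = v₀t + ½at² = 7.50·2.5 + 0.5·-2.4·2.5² = 11.2 m

Phase 2 (accelerating): v₀ = 1.50 m/s, a = 1.8 m/s².
v = v₀ + at → t = (16.5 − 1.50) / 1.8 = 8.33 s
v² = v₀² + 2aΔx → Δx = (16.5² − 1.50²)/(2·1.8) = 75.0 m

Phase 3 (constant speed): v₀ = 16.5 m/s, a = 0 m/s².
v = v₀ + at = 16.5 + (0)(13) = 16.5 m/s
Δx = v₀t + ½at² = 16.5·13 + 0.5·0·13² = 214 m
Total time = 2.50 + 8.33 + 13.0 = 23.8 s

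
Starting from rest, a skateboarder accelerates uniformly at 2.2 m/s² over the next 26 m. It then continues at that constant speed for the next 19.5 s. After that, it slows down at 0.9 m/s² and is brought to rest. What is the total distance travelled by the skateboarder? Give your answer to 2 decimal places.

Phase 1 (accelerating): v₀ = 0 m/s, a = 2.2 m/s².
v² = v₀² + 2aΔx = 0² + 2·2.2·26 = 114 → v = 10.7 m/s
t = (v − v₀)/a = (10.7 − 0)/2.2 = 4.86 s

Phase 2 (constant speed): v₀ = 10.7 m/s, a = 0 m/s².
v = v₀ + at = 10.7 + (0)(19.5) = 10.7 m/s
Δx = v₀t + ½at² = 10.7·19.5 + 0.5·0·19.5² = 209 m

Phase 3 (decelerating): v₀ = 10.7 m/s, a = -0.9 m/s².
v = v₀ + at → t = (0 − 10.7) / -0.9 = 11.9 s
v² = v₀² + 2aΔx → Δx = (0² − 10.7²)/(2·-0.9) = 63.6 m
Total distance = 26.0 + 209 + 63.6 = 298 m

298.12 m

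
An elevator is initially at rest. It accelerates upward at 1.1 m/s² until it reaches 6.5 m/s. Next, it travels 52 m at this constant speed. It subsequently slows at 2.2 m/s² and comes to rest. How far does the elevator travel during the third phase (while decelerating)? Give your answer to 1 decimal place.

Phase 1 (accelerating): v₀ = 0 m/s, a = 1.1 m/s².
v = v₀ + at → t = (6.5 − 0) / 1.1 = 5.91 s
v² = v₀² + 2aΔx → Δx = (6.5² − 0²)/(2·1.1) = 19.2 m

Phase 2 (constant speed): v₀ = 6.50 m/s, a = 0 m/s².
Constant speed: t = d/v = 52/6.50 = 8.00 s

Phase 3 (decelerating): v₀ = 6.50 m/s, a = -2.2 m/s².
v = v₀ + at → t = (0 − 6.50) / -2.2 = 2.95 s
v² = v₀² + 2aΔx → Δx = (0² − 6.50²)/(2·-2.2) = 9.60 m
Distance in phase 3 = 9.60 m

9.6 m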